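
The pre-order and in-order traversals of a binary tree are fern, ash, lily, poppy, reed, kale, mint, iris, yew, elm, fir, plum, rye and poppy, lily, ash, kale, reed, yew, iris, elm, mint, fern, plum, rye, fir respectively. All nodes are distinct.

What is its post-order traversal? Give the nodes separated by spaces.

The first element of pre-order is the root; it splits in-order into left and right subtrees.
Root fern: left subtree has 9 nodes {poppy, lily, ash, kale, reed, yew, iris, elm, mint}, right has 3 {plum, rye, fir}.
  Root ash: left subtree has 2 nodes {poppy, lily}, right has 6 {kale, reed, yew, iris, elm, mint}.
    Root lily: left subtree has 1 node {poppy}, right has 0 { }.
    Root reed: left subtree has 1 node {kale}, right has 4 {yew, iris, elm, mint}.
      Root mint: left subtree has 3 nodes {yew, iris, elm}, right has 0 { }.
        Root iris: left subtree has 1 node {yew}, right has 1 {elm}.
  Root fir: left subtree has 2 nodes {plum, rye}, right has 0 { }.
    Root plum: left subtree has 0 nodes { }, right has 1 {rye}.

poppy lily kale yew elm iris mint reed ash rye plum fir fern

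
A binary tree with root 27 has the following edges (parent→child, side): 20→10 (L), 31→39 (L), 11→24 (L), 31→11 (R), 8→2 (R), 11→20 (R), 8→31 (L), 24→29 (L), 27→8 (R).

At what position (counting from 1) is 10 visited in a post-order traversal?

Post-order visits the left subtree, then the right subtree, then the node.
At 27: no left child.
At 27: go right to 8.
  At 8: go left to 31.
    At 31: go left to 39.
      39 is a leaf — visit 39.
    At 31: go right to 11.
      At 11: go left to 24.
        At 24: go left to 29.
          29 is a leaf — visit 29.
        At 24: no right child.
        Visit 24.
      At 11: go right to 20.
        At 20: go left to 10.
          10 is a leaf — visit 10.
        At 20: no right child.
        Visit 20.
      Visit 11.
    Visit 31.
  At 8: go right to 2.
    2 is a leaf — visit 2.
  Visit 8.
Visit 27.
Full post-order sequence: 39, 29, 24, 10, 20, 11, 31, 2, 8, 27.

4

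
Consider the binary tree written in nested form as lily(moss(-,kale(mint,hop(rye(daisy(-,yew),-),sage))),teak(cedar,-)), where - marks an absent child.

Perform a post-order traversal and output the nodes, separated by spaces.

mint yew daisy rye sage hop kale moss cedar teak lily

Post-order visits the left subtree, then the right subtree, then the node.
At lily: go left to moss.
  At moss: no left child.
  At moss: go right to kale.
    At kale: go left to mint.
      mint is a leaf — visit mint.
    At kale: go right to hop.
      At hop: go left to rye.
        At rye: go left to daisy.
          At daisy: no left child.
          At daisy: go right to yew.
            yew is a leaf — visit yew.
          Visit daisy.
        At rye: no right child.
        Visit rye.
      At hop: go right to sage.
        sage is a leaf — visit sage.
      Visit hop.
    Visit kale.
  Visit moss.
At lily: go right to teak.
  At teak: go left to cedar.
    cedar is a leaf — visit cedar.
  At teak: no right child.
  Visit teak.
Visit lily.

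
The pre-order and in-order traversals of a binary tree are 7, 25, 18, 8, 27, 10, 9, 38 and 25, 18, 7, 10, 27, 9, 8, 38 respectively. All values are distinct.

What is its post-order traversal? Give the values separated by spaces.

The first element of pre-order is the root; it splits in-order into left and right subtrees.
Root 7: left subtree has 2 nodes {25, 18}, right has 5 {10, 27, 9, 8, 38}.
  Root 25: left subtree has 0 nodes { }, right has 1 {18}.
  Root 8: left subtree has 3 nodes {10, 27, 9}, right has 1 {38}.
    Root 27: left subtree has 1 node {10}, right has 1 {9}.

18 25 10 9 27 38 8 7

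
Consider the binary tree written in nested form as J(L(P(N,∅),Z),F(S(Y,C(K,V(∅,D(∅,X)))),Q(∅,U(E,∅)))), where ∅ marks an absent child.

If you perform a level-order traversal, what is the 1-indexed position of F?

Level-order visits nodes level by level from the root, left to right within each level.
Level 0: J
Level 1: L, F
Level 2: P, Z, S, Q
Level 3: N, Y, C, U
Level 4: K, V, E
Level 5: D
Level 6: X
Full level-order sequence: J, L, F, P, Z, S, Q, N, Y, C, U, K, V, E, D, X.

3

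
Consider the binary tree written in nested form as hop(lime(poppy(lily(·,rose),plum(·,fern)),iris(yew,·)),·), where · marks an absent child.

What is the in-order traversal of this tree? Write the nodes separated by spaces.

In-order visits the left subtree, then the node, then the right subtree.
At hop: go left to lime.
  At lime: go left to poppy.
    At poppy: go left to lily.
      At lily: no left child.
      Visit lily.
      At lily: go right to rose.
        rose is a leaf — visit rose.
    Visit poppy.
    At poppy: go right to plum.
      At plum: no left child.
      Visit plum.
      At plum: go right to fern.
        fern is a leaf — visit fern.
  Visit lime.
  At lime: go right to iris.
    At iris: go left to yew.
      yew is a leaf — visit yew.
    Visit iris.
    At iris: no right child.
Visit hop.
At hop: no right child.

lily rose poppy plum fern lime yew iris hop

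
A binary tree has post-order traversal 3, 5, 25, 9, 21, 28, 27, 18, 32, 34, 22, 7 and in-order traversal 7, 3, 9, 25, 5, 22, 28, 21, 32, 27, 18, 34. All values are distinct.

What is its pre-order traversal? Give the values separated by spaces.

The last element of post-order is the root; it splits in-order into left and right subtrees.
Root 7: left subtree has 0 nodes { }, right has 11 {3, 9, 25, 5, 22, 28, 21, 32, 27, 18, 34}.
  Root 22: left subtree has 4 nodes {3, 9, 25, 5}, right has 6 {28, 21, 32, 27, 18, 34}.
    Root 9: left subtree has 1 node {3}, right has 2 {25, 5}.
      Root 25: left subtree has 0 nodes { }, right has 1 {5}.
    Root 34: left subtree has 5 nodes {28, 21, 32, 27, 18}, right has 0 { }.
      Root 32: left subtree has 2 nodes {28, 21}, right has 2 {27, 18}.
        Root 28: left subtree has 0 nodes { }, right has 1 {21}.
        Root 18: left subtree has 1 node {27}, right has 0 { }.

7 22 9 3 25 5 34 32 28 21 18 27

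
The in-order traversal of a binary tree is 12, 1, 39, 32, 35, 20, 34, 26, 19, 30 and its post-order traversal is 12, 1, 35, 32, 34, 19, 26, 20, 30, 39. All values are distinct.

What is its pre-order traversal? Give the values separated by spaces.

39 1 12 30 20 32 35 26 34 19

The last element of post-order is the root; it splits in-order into left and right subtrees.
Root 39: left subtree has 2 nodes {12, 1}, right has 7 {32, 35, 20, 34, 26, 19, 30}.
  Root 1: left subtree has 1 node {12}, right has 0 { }.
  Root 30: left subtree has 6 nodes {32, 35, 20, 34, 26, 19}, right has 0 { }.
    Root 20: left subtree has 2 nodes {32, 35}, right has 3 {34, 26, 19}.
      Root 32: left subtree has 0 nodes { }, right has 1 {35}.
      Root 26: left subtree has 1 node {34}, right has 1 {19}.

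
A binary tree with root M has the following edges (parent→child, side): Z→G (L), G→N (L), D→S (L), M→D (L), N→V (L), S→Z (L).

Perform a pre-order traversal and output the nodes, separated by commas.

Pre-order visits the node, then its left subtree, then its right subtree.
Visit M.
At M: go left to D.
  Visit D.
  At D: go left to S.
    Visit S.
    At S: go left to Z.
      Visit Z.
      At Z: go left to G.
        Visit G.
        At G: go left to N.
          Visit N.
          At N: go left to V.
            V is a leaf — visit V.
          At N: no right child.
        At G: no right child.
      At Z: no right child.
    At S: no right child.
  At D: no right child.
At M: no right child.

M, D, S, Z, G, N, V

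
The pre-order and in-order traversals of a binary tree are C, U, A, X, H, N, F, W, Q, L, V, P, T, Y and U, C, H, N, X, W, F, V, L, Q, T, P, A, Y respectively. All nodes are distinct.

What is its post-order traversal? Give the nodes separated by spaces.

U N H W V L T P Q F X Y A C

The first element of pre-order is the root; it splits in-order into left and right subtrees.
Root C: left subtree has 1 node {U}, right has 12 {H, N, X, W, F, V, L, Q, T, P, A, Y}.
  Root A: left subtree has 10 nodes {H, N, X, W, F, V, L, Q, T, P}, right has 1 {Y}.
    Root X: left subtree has 2 nodes {H, N}, right has 7 {W, F, V, L, Q, T, P}.
      Root H: left subtree has 0 nodes { }, right has 1 {N}.
      Root F: left subtree has 1 node {W}, right has 5 {V, L, Q, T, P}.
        Root Q: left subtree has 2 nodes {V, L}, right has 2 {T, P}.
          Root L: left subtree has 1 node {V}, right has 0 { }.
          Root P: left subtree has 1 node {T}, right has 0 { }.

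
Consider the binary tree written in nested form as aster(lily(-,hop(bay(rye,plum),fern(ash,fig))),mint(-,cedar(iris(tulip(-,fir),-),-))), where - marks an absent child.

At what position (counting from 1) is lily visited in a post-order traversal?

8

Post-order visits the left subtree, then the right subtree, then the node.
At aster: go left to lily.
  At lily: no left child.
  At lily: go right to hop.
    At hop: go left to bay.
      At bay: go left to rye.
        rye is a leaf — visit rye.
      At bay: go right to plum.
        plum is a leaf — visit plum.
      Visit bay.
    At hop: go right to fern.
      At fern: go left to ash.
        ash is a leaf — visit ash.
      At fern: go right to fig.
        fig is a leaf — visit fig.
      Visit fern.
    Visit hop.
  Visit lily.
At aster: go right to mint.
  At mint: no left child.
  At mint: go right to cedar.
    At cedar: go left to iris.
      At iris: go left to tulip.
        At tulip: no left child.
        At tulip: go right to fir.
          fir is a leaf — visit fir.
        Visit tulip.
      At iris: no right child.
      Visit iris.
    At cedar: no right child.
    Visit cedar.
  Visit mint.
Visit aster.
Full post-order sequence: rye, plum, bay, ash, fig, fern, hop, lily, fir, tulip, iris, cedar, mint, aster.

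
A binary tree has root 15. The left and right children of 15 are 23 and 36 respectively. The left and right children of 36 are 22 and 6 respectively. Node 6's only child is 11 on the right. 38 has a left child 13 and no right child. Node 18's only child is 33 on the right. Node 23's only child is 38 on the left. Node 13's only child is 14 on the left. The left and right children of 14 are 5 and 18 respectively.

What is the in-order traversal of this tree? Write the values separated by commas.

In-order visits the left subtree, then the node, then the right subtree.
At 15: go left to 23.
  At 23: go left to 38.
    At 38: go left to 13.
      At 13: go left to 14.
        At 14: go left to 5.
          5 is a leaf — visit 5.
        Visit 14.
        At 14: go right to 18.
          At 18: no left child.
          Visit 18.
          At 18: go right to 33.
            33 is a leaf — visit 33.
      Visit 13.
      At 13: no right child.
    Visit 38.
    At 38: no right child.
  Visit 23.
  At 23: no right child.
Visit 15.
At 15: go right to 36.
  At 36: go left to 22.
    22 is a leaf — visit 22.
  Visit 36.
  At 36: go right to 6.
    At 6: no left child.
    Visit 6.
    At 6: go right to 11.
      11 is a leaf — visit 11.

5, 14, 18, 33, 13, 38, 23, 15, 22, 36, 6, 11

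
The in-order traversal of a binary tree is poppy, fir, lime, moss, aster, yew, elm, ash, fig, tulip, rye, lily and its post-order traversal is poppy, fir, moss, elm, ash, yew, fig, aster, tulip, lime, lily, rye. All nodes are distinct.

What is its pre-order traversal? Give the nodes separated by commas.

rye, lime, fir, poppy, tulip, aster, moss, fig, yew, ash, elm, lily

The last element of post-order is the root; it splits in-order into left and right subtrees.
Root rye: left subtree has 10 nodes {poppy, fir, lime, moss, aster, yew, elm, ash, fig, tulip}, right has 1 {lily}.
  Root lime: left subtree has 2 nodes {poppy, fir}, right has 7 {moss, aster, yew, elm, ash, fig, tulip}.
    Root fir: left subtree has 1 node {poppy}, right has 0 { }.
    Root tulip: left subtree has 6 nodes {moss, aster, yew, elm, ash, fig}, right has 0 { }.
      Root aster: left subtree has 1 node {moss}, right has 4 {yew, elm, ash, fig}.
        Root fig: left subtree has 3 nodes {yew, elm, ash}, right has 0 { }.
          Root yew: left subtree has 0 nodes { }, right has 2 {elm, ash}.
            Root ash: left subtree has 1 node {elm}, right has 0 { }.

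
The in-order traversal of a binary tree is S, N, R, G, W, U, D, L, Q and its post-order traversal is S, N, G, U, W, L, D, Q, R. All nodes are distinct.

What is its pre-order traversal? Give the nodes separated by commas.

R, N, S, Q, D, W, G, U, L

The last element of post-order is the root; it splits in-order into left and right subtrees.
Root R: left subtree has 2 nodes {S, N}, right has 6 {G, W, U, D, L, Q}.
  Root N: left subtree has 1 node {S}, right has 0 { }.
  Root Q: left subtree has 5 nodes {G, W, U, D, L}, right has 0 { }.
    Root D: left subtree has 3 nodes {G, W, U}, right has 1 {L}.
      Root W: left subtree has 1 node {G}, right has 1 {U}.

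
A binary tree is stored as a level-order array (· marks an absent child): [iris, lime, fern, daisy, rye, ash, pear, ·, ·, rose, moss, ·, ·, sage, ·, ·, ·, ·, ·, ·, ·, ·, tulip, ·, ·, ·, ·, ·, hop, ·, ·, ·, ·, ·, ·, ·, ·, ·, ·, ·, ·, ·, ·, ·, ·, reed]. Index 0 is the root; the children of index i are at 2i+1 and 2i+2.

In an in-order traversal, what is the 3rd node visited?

rose

In-order visits the left subtree, then the node, then the right subtree.
At iris: go left to lime.
  At lime: go left to daisy.
    daisy is a leaf — visit daisy.
  Visit lime.
  At lime: go right to rye.
    At rye: go left to rose.
      rose is a leaf — visit rose.
    Visit rye.
    At rye: go right to moss.
      At moss: no left child.
      Visit moss.
      At moss: go right to tulip.
        At tulip: go left to reed.
          reed is a leaf — visit reed.
        Visit tulip.
        At tulip: no right child.
Visit iris.
At iris: go right to fern.
  At fern: go left to ash.
    ash is a leaf — visit ash.
  Visit fern.
  At fern: go right to pear.
    At pear: go left to sage.
      At sage: no left child.
      Visit sage.
      At sage: go right to hop.
        hop is a leaf — visit hop.
    Visit pear.
    At pear: no right child.
Full in-order sequence: daisy, lime, rose, rye, moss, reed, tulip, iris, ash, fern, sage, hop, pear.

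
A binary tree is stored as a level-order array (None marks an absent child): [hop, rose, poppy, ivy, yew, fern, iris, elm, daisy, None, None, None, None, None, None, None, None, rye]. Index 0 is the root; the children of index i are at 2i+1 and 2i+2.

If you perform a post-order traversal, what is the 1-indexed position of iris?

Post-order visits the left subtree, then the right subtree, then the node.
At hop: go left to rose.
  At rose: go left to ivy.
    At ivy: go left to elm.
      elm is a leaf — visit elm.
    At ivy: go right to daisy.
      At daisy: go left to rye.
        rye is a leaf — visit rye.
      At daisy: no right child.
      Visit daisy.
    Visit ivy.
  At rose: go right to yew.
    yew is a leaf — visit yew.
  Visit rose.
At hop: go right to poppy.
  At poppy: go left to fern.
    fern is a leaf — visit fern.
  At poppy: go right to iris.
    iris is a leaf — visit iris.
  Visit poppy.
Visit hop.
Full post-order sequence: elm, rye, daisy, ivy, yew, rose, fern, iris, poppy, hop.

8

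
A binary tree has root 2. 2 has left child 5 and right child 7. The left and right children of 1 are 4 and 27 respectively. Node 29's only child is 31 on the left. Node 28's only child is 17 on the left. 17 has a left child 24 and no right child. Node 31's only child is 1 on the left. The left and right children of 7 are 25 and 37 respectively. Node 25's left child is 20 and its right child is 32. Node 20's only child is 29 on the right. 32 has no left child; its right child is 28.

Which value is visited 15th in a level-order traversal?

Level-order visits nodes level by level from the root, left to right within each level.
Level 0: 2
Level 1: 5, 7
Level 2: 25, 37
Level 3: 20, 32
Level 4: 29, 28
Level 5: 31, 17
Level 6: 1, 24
Level 7: 4, 27
Full level-order sequence: 2, 5, 7, 25, 37, 20, 32, 29, 28, 31, 17, 1, 24, 4, 27.

27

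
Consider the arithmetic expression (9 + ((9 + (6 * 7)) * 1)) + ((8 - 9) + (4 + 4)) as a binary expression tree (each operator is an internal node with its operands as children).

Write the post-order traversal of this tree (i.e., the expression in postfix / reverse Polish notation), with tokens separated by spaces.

9 9 6 7 * + 1 * + 8 9 - 4 4 + + +

Post-order on an expression tree gives postfix notation: for each operator, emit left operand, right operand, then the operator.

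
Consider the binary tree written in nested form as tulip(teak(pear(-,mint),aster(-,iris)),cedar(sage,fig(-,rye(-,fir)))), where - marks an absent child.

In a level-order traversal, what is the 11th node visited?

fir

Level-order visits nodes level by level from the root, left to right within each level.
Level 0: tulip
Level 1: teak, cedar
Level 2: pear, aster, sage, fig
Level 3: mint, iris, rye
Level 4: fir
Full level-order sequence: tulip, teak, cedar, pear, aster, sage, fig, mint, iris, rye, fir.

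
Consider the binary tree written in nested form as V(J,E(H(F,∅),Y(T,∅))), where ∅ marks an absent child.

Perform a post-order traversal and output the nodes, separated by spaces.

Post-order visits the left subtree, then the right subtree, then the node.
At V: go left to J.
  J is a leaf — visit J.
At V: go right to E.
  At E: go left to H.
    At H: go left to F.
      F is a leaf — visit F.
    At H: no right child.
    Visit H.
  At E: go right to Y.
    At Y: go left to T.
      T is a leaf — visit T.
    At Y: no right child.
    Visit Y.
  Visit E.
Visit V.

J F H T Y E V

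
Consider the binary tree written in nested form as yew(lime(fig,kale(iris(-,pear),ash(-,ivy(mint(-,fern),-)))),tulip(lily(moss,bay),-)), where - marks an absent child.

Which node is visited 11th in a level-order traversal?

pear

Level-order visits nodes level by level from the root, left to right within each level.
Level 0: yew
Level 1: lime, tulip
Level 2: fig, kale, lily
Level 3: iris, ash, moss, bay
Level 4: pear, ivy
Level 5: mint
Level 6: fern
Full level-order sequence: yew, lime, tulip, fig, kale, lily, iris, ash, moss, bay, pear, ivy, mint, fern.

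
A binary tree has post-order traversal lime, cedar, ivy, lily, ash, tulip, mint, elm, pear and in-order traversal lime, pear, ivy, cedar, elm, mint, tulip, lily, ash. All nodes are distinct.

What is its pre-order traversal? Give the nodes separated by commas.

The last element of post-order is the root; it splits in-order into left and right subtrees.
Root pear: left subtree has 1 node {lime}, right has 7 {ivy, cedar, elm, mint, tulip, lily, ash}.
  Root elm: left subtree has 2 nodes {ivy, cedar}, right has 4 {mint, tulip, lily, ash}.
    Root ivy: left subtree has 0 nodes { }, right has 1 {cedar}.
    Root mint: left subtree has 0 nodes { }, right has 3 {tulip, lily, ash}.
      Root tulip: left subtree has 0 nodes { }, right has 2 {lily, ash}.
        Root ash: left subtree has 1 node {lily}, right has 0 { }.

pear, lime, elm, ivy, cedar, mint, tulip, ash, lily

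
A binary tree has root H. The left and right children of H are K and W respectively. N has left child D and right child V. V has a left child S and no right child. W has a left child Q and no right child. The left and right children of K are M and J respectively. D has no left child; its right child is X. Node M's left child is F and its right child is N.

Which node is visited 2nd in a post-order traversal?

Post-order visits the left subtree, then the right subtree, then the node.
At H: go left to K.
  At K: go left to M.
    At M: go left to F.
      F is a leaf — visit F.
    At M: go right to N.
      At N: go left to D.
        At D: no left child.
        At D: go right to X.
          X is a leaf — visit X.
        Visit D.
      At N: go right to V.
        At V: go left to S.
          S is a leaf — visit S.
        At V: no right child.
        Visit V.
      Visit N.
    Visit M.
  At K: go right to J.
    J is a leaf — visit J.
  Visit K.
At H: go right to W.
  At W: go left to Q.
    Q is a leaf — visit Q.
  At W: no right child.
  Visit W.
Visit H.
Full post-order sequence: F, X, D, S, V, N, M, J, K, Q, W, H.

X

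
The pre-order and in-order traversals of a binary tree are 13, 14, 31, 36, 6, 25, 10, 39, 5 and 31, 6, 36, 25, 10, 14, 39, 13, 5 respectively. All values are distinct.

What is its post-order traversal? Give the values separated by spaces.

The first element of pre-order is the root; it splits in-order into left and right subtrees.
Root 13: left subtree has 7 nodes {31, 6, 36, 25, 10, 14, 39}, right has 1 {5}.
  Root 14: left subtree has 5 nodes {31, 6, 36, 25, 10}, right has 1 {39}.
    Root 31: left subtree has 0 nodes { }, right has 4 {6, 36, 25, 10}.
      Root 36: left subtree has 1 node {6}, right has 2 {25, 10}.
        Root 25: left subtree has 0 nodes { }, right has 1 {10}.

6 10 25 36 31 39 14 5 13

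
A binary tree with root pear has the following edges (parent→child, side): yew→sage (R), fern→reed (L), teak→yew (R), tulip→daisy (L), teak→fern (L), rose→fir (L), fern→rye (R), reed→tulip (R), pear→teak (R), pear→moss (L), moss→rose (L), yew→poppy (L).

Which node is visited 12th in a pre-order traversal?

Pre-order visits the node, then its left subtree, then its right subtree.
Visit pear.
At pear: go left to moss.
  Visit moss.
  At moss: go left to rose.
    Visit rose.
    At rose: go left to fir.
      fir is a leaf — visit fir.
    At rose: no right child.
  At moss: no right child.
At pear: go right to teak.
  Visit teak.
  At teak: go left to fern.
    Visit fern.
    At fern: go left to reed.
      Visit reed.
      At reed: no left child.
      At reed: go right to tulip.
        Visit tulip.
        At tulip: go left to daisy.
          daisy is a leaf — visit daisy.
        At tulip: no right child.
    At fern: go right to rye.
      rye is a leaf — visit rye.
  At teak: go right to yew.
    Visit yew.
    At yew: go left to poppy.
      poppy is a leaf — visit poppy.
    At yew: go right to sage.
      sage is a leaf — visit sage.
Full pre-order sequence: pear, moss, rose, fir, teak, fern, reed, tulip, daisy, rye, yew, poppy, sage.

poppy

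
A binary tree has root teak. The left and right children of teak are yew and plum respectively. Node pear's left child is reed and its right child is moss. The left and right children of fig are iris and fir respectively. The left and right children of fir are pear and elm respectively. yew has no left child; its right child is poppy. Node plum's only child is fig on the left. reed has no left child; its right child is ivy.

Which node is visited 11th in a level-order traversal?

Level-order visits nodes level by level from the root, left to right within each level.
Level 0: teak
Level 1: yew, plum
Level 2: poppy, fig
Level 3: iris, fir
Level 4: pear, elm
Level 5: reed, moss
Level 6: ivy
Full level-order sequence: teak, yew, plum, poppy, fig, iris, fir, pear, elm, reed, moss, ivy.

moss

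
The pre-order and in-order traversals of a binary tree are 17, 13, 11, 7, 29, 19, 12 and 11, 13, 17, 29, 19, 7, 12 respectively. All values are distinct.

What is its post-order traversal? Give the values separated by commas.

The first element of pre-order is the root; it splits in-order into left and right subtrees.
Root 17: left subtree has 2 nodes {11, 13}, right has 4 {29, 19, 7, 12}.
  Root 13: left subtree has 1 node {11}, right has 0 { }.
  Root 7: left subtree has 2 nodes {29, 19}, right has 1 {12}.
    Root 29: left subtree has 0 nodes { }, right has 1 {19}.

11, 13, 19, 29, 12, 7, 17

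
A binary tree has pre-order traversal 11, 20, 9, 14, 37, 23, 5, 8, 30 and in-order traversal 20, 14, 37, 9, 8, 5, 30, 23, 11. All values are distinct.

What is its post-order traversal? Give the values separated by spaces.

The first element of pre-order is the root; it splits in-order into left and right subtrees.
Root 11: left subtree has 8 nodes {20, 14, 37, 9, 8, 5, 30, 23}, right has 0 { }.
  Root 20: left subtree has 0 nodes { }, right has 7 {14, 37, 9, 8, 5, 30, 23}.
    Root 9: left subtree has 2 nodes {14, 37}, right has 4 {8, 5, 30, 23}.
      Root 14: left subtree has 0 nodes { }, right has 1 {37}.
      Root 23: left subtree has 3 nodes {8, 5, 30}, right has 0 { }.
        Root 5: left subtree has 1 node {8}, right has 1 {30}.

37 14 8 30 5 23 9 20 11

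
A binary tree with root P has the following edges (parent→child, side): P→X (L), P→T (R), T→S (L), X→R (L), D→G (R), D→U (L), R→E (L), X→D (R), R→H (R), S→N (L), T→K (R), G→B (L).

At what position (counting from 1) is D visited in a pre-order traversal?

Pre-order visits the node, then its left subtree, then its right subtree.
Visit P.
At P: go left to X.
  Visit X.
  At X: go left to R.
    Visit R.
    At R: go left to E.
      E is a leaf — visit E.
    At R: go right to H.
      H is a leaf — visit H.
  At X: go right to D.
    Visit D.
    At D: go left to U.
      U is a leaf — visit U.
    At D: go right to G.
      Visit G.
      At G: go left to B.
        B is a leaf — visit B.
      At G: no right child.
At P: go right to T.
  Visit T.
  At T: go left to S.
    Visit S.
    At S: go left to N.
      N is a leaf — visit N.
    At S: no right child.
  At T: go right to K.
    K is a leaf — visit K.
Full pre-order sequence: P, X, R, E, H, D, U, G, B, T, S, N, K.

6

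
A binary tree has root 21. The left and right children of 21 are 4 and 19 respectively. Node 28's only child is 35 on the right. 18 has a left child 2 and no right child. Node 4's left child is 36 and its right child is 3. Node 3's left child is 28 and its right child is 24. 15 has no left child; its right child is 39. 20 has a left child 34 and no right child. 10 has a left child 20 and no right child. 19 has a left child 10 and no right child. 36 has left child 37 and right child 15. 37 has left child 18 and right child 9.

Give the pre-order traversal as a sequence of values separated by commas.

21, 4, 36, 37, 18, 2, 9, 15, 39, 3, 28, 35, 24, 19, 10, 20, 34

Pre-order visits the node, then its left subtree, then its right subtree.
Visit 21.
At 21: go left to 4.
  Visit 4.
  At 4: go left to 36.
    Visit 36.
    At 36: go left to 37.
      Visit 37.
      At 37: go left to 18.
        Visit 18.
        At 18: go left to 2.
          2 is a leaf — visit 2.
        At 18: no right child.
      At 37: go right to 9.
        9 is a leaf — visit 9.
    At 36: go right to 15.
      Visit 15.
      At 15: no left child.
      At 15: go right to 39.
        39 is a leaf — visit 39.
  At 4: go right to 3.
    Visit 3.
    At 3: go left to 28.
      Visit 28.
      At 28: no left child.
      At 28: go right to 35.
        35 is a leaf — visit 35.
    At 3: go right to 24.
      24 is a leaf — visit 24.
At 21: go right to 19.
  Visit 19.
  At 19: go left to 10.
    Visit 10.
    At 10: go left to 20.
      Visit 20.
      At 20: go left to 34.
        34 is a leaf — visit 34.
      At 20: no right child.
    At 10: no right child.
  At 19: no right child.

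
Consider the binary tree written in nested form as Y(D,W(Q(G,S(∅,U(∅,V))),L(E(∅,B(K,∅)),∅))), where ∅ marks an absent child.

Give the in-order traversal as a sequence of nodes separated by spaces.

D Y G Q S U V W E K B L

In-order visits the left subtree, then the node, then the right subtree.
At Y: go left to D.
  D is a leaf — visit D.
Visit Y.
At Y: go right to W.
  At W: go left to Q.
    At Q: go left to G.
      G is a leaf — visit G.
    Visit Q.
    At Q: go right to S.
      At S: no left child.
      Visit S.
      At S: go right to U.
        At U: no left child.
        Visit U.
        At U: go right to V.
          V is a leaf — visit V.
  Visit W.
  At W: go right to L.
    At L: go left to E.
      At E: no left child.
      Visit E.
      At E: go right to B.
        At B: go left to K.
          K is a leaf — visit K.
        Visit B.
        At B: no right child.
    Visit L.
    At L: no right child.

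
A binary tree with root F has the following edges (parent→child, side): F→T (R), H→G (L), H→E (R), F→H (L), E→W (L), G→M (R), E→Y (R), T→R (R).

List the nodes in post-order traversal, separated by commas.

M, G, W, Y, E, H, R, T, F

Post-order visits the left subtree, then the right subtree, then the node.
At F: go left to H.
  At H: go left to G.
    At G: no left child.
    At G: go right to M.
      M is a leaf — visit M.
    Visit G.
  At H: go right to E.
    At E: go left to W.
      W is a leaf — visit W.
    At E: go right to Y.
      Y is a leaf — visit Y.
    Visit E.
  Visit H.
At F: go right to T.
  At T: no left child.
  At T: go right to R.
    R is a leaf — visit R.
  Visit T.
Visit F.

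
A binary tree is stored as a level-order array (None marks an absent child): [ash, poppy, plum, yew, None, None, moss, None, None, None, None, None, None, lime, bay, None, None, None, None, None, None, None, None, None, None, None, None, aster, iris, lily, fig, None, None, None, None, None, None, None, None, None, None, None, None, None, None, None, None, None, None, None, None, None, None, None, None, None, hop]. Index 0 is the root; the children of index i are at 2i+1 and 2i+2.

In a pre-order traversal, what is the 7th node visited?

aster

Pre-order visits the node, then its left subtree, then its right subtree.
Visit ash.
At ash: go left to poppy.
  Visit poppy.
  At poppy: go left to yew.
    yew is a leaf — visit yew.
  At poppy: no right child.
At ash: go right to plum.
  Visit plum.
  At plum: no left child.
  At plum: go right to moss.
    Visit moss.
    At moss: go left to lime.
      Visit lime.
      At lime: go left to aster.
        Visit aster.
        At aster: no left child.
        At aster: go right to hop.
          hop is a leaf — visit hop.
      At lime: go right to iris.
        iris is a leaf — visit iris.
    At moss: go right to bay.
      Visit bay.
      At bay: go left to lily.
        lily is a leaf — visit lily.
      At bay: go right to fig.
        fig is a leaf — visit fig.
Full pre-order sequence: ash, poppy, yew, plum, moss, lime, aster, hop, iris, bay, lily, fig.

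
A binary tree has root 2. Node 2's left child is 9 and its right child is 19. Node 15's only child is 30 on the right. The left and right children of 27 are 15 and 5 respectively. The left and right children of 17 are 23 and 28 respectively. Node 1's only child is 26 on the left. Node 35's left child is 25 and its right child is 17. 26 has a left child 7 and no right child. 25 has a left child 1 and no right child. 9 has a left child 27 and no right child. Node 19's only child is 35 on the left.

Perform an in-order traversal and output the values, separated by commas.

In-order visits the left subtree, then the node, then the right subtree.
At 2: go left to 9.
  At 9: go left to 27.
    At 27: go left to 15.
      At 15: no left child.
      Visit 15.
      At 15: go right to 30.
        30 is a leaf — visit 30.
    Visit 27.
    At 27: go right to 5.
      5 is a leaf — visit 5.
  Visit 9.
  At 9: no right child.
Visit 2.
At 2: go right to 19.
  At 19: go left to 35.
    At 35: go left to 25.
      At 25: go left to 1.
        At 1: go left to 26.
          At 26: go left to 7.
            7 is a leaf — visit 7.
          Visit 26.
          At 26: no right child.
        Visit 1.
        At 1: no right child.
      Visit 25.
      At 25: no right child.
    Visit 35.
    At 35: go right to 17.
      At 17: go left to 23.
        23 is a leaf — visit 23.
      Visit 17.
      At 17: go right to 28.
        28 is a leaf — visit 28.
  Visit 19.
  At 19: no right child.

15, 30, 27, 5, 9, 2, 7, 26, 1, 25, 35, 23, 17, 28, 19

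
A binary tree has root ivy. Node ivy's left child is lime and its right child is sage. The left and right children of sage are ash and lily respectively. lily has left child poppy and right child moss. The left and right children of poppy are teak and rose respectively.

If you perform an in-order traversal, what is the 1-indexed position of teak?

5

In-order visits the left subtree, then the node, then the right subtree.
At ivy: go left to lime.
  lime is a leaf — visit lime.
Visit ivy.
At ivy: go right to sage.
  At sage: go left to ash.
    ash is a leaf — visit ash.
  Visit sage.
  At sage: go right to lily.
    At lily: go left to poppy.
      At poppy: go left to teak.
        teak is a leaf — visit teak.
      Visit poppy.
      At poppy: go right to rose.
        rose is a leaf — visit rose.
    Visit lily.
    At lily: go right to moss.
      moss is a leaf — visit moss.
Full in-order sequence: lime, ivy, ash, sage, teak, poppy, rose, lily, moss.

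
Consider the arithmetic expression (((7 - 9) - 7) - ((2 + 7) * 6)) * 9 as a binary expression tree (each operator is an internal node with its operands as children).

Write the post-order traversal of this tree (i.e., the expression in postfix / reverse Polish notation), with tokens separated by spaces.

Post-order on an expression tree gives postfix notation: for each operator, emit left operand, right operand, then the operator.

7 9 - 7 - 2 7 + 6 * - 9 *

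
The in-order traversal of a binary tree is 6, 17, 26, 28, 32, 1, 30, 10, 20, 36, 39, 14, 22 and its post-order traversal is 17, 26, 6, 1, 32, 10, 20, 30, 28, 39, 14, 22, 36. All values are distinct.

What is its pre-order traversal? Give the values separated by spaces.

36 28 6 26 17 30 32 1 20 10 22 14 39

The last element of post-order is the root; it splits in-order into left and right subtrees.
Root 36: left subtree has 9 nodes {6, 17, 26, 28, 32, 1, 30, 10, 20}, right has 3 {39, 14, 22}.
  Root 28: left subtree has 3 nodes {6, 17, 26}, right has 5 {32, 1, 30, 10, 20}.
    Root 6: left subtree has 0 nodes { }, right has 2 {17, 26}.
      Root 26: left subtree has 1 node {17}, right has 0 { }.
    Root 30: left subtree has 2 nodes {32, 1}, right has 2 {10, 20}.
      Root 32: left subtree has 0 nodes { }, right has 1 {1}.
      Root 20: left subtree has 1 node {10}, right has 0 { }.
  Root 22: left subtree has 2 nodes {39, 14}, right has 0 { }.
    Root 14: left subtree has 1 node {39}, right has 0 { }.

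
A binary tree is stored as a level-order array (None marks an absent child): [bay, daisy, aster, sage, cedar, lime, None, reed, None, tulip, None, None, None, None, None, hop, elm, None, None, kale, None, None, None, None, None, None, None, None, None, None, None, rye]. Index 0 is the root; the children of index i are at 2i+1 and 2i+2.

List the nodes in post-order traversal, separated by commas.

rye, hop, elm, reed, sage, kale, tulip, cedar, daisy, lime, aster, bay

Post-order visits the left subtree, then the right subtree, then the node.
At bay: go left to daisy.
  At daisy: go left to sage.
    At sage: go left to reed.
      At reed: go left to hop.
        At hop: go left to rye.
          rye is a leaf — visit rye.
        At hop: no right child.
        Visit hop.
      At reed: go right to elm.
        elm is a leaf — visit elm.
      Visit reed.
    At sage: no right child.
    Visit sage.
  At daisy: go right to cedar.
    At cedar: go left to tulip.
      At tulip: go left to kale.
        kale is a leaf — visit kale.
      At tulip: no right child.
      Visit tulip.
    At cedar: no right child.
    Visit cedar.
  Visit daisy.
At bay: go right to aster.
  At aster: go left to lime.
    lime is a leaf — visit lime.
  At aster: no right child.
  Visit aster.
Visit bay.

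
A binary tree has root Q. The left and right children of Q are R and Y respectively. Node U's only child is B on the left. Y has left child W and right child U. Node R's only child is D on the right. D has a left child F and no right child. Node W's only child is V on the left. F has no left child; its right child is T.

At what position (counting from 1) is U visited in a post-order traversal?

Post-order visits the left subtree, then the right subtree, then the node.
At Q: go left to R.
  At R: no left child.
  At R: go right to D.
    At D: go left to F.
      At F: no left child.
      At F: go right to T.
        T is a leaf — visit T.
      Visit F.
    At D: no right child.
    Visit D.
  Visit R.
At Q: go right to Y.
  At Y: go left to W.
    At W: go left to V.
      V is a leaf — visit V.
    At W: no right child.
    Visit W.
  At Y: go right to U.
    At U: go left to B.
      B is a leaf — visit B.
    At U: no right child.
    Visit U.
  Visit Y.
Visit Q.
Full post-order sequence: T, F, D, R, V, W, B, U, Y, Q.

8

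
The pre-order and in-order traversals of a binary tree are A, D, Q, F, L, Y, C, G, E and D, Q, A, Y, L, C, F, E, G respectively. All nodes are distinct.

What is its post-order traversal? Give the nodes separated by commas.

The first element of pre-order is the root; it splits in-order into left and right subtrees.
Root A: left subtree has 2 nodes {D, Q}, right has 6 {Y, L, C, F, E, G}.
  Root D: left subtree has 0 nodes { }, right has 1 {Q}.
  Root F: left subtree has 3 nodes {Y, L, C}, right has 2 {E, G}.
    Root L: left subtree has 1 node {Y}, right has 1 {C}.
    Root G: left subtree has 1 node {E}, right has 0 { }.

Q, D, Y, C, L, E, G, F, A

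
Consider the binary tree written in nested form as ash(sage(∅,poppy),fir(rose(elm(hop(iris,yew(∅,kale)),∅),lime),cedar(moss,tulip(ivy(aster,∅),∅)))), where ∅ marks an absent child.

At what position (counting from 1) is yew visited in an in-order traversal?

In-order visits the left subtree, then the node, then the right subtree.
At ash: go left to sage.
  At sage: no left child.
  Visit sage.
  At sage: go right to poppy.
    poppy is a leaf — visit poppy.
Visit ash.
At ash: go right to fir.
  At fir: go left to rose.
    At rose: go left to elm.
      At elm: go left to hop.
        At hop: go left to iris.
          iris is a leaf — visit iris.
        Visit hop.
        At hop: go right to yew.
          At yew: no left child.
          Visit yew.
          At yew: go right to kale.
            kale is a leaf — visit kale.
      Visit elm.
      At elm: no right child.
    Visit rose.
    At rose: go right to lime.
      lime is a leaf — visit lime.
  Visit fir.
  At fir: go right to cedar.
    At cedar: go left to moss.
      moss is a leaf — visit moss.
    Visit cedar.
    At cedar: go right to tulip.
      At tulip: go left to ivy.
        At ivy: go left to aster.
          aster is a leaf — visit aster.
        Visit ivy.
        At ivy: no right child.
      Visit tulip.
      At tulip: no right child.
Full in-order sequence: sage, poppy, ash, iris, hop, yew, kale, elm, rose, lime, fir, moss, cedar, aster, ivy, tulip.

6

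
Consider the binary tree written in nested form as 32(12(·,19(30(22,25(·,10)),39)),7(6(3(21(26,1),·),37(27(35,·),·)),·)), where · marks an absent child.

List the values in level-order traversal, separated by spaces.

Level-order visits nodes level by level from the root, left to right within each level.
Level 0: 32
Level 1: 12, 7
Level 2: 19, 6
Level 3: 30, 39, 3, 37
Level 4: 22, 25, 21, 27
Level 5: 10, 26, 1, 35

32 12 7 19 6 30 39 3 37 22 25 21 27 10 26 1 35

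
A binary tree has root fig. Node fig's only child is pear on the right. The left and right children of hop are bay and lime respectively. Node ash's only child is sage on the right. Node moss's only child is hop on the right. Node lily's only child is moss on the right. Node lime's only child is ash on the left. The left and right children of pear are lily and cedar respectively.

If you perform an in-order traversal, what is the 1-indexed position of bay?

4

In-order visits the left subtree, then the node, then the right subtree.
At fig: no left child.
Visit fig.
At fig: go right to pear.
  At pear: go left to lily.
    At lily: no left child.
    Visit lily.
    At lily: go right to moss.
      At moss: no left child.
      Visit moss.
      At moss: go right to hop.
        At hop: go left to bay.
          bay is a leaf — visit bay.
        Visit hop.
        At hop: go right to lime.
          At lime: go left to ash.
            At ash: no left child.
            Visit ash.
            At ash: go right to sage.
              sage is a leaf — visit sage.
          Visit lime.
          At lime: no right child.
  Visit pear.
  At pear: go right to cedar.
    cedar is a leaf — visit cedar.
Full in-order sequence: fig, lily, moss, bay, hop, ash, sage, lime, pear, cedar.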